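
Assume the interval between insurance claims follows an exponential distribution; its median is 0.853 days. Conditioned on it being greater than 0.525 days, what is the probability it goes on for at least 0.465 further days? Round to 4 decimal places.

For an exponential, median = ln(2)/λ, so λ = ln 2 / 0.853 = 0.812599 per day.
By the memoryless property, P(X > 0.525+0.465 | X > 0.525) = P(X > 0.465).
P(X > 0.465) = e^(−0.37786) ≈ 0.6853.

0.6853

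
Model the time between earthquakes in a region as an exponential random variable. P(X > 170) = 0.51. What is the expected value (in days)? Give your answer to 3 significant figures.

252

e^(−λ·170) = 0.51 ⇒ λ = −ln(0.51)/170 = 0.00396085.
Mean = 1/λ = 252.471 days.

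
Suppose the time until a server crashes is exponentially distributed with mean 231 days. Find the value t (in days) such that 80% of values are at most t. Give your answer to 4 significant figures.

371.8

The rate is λ = 1/231 = 0.004329 per day.
Set 1 − e^(−λt) = 0.8, so t = −ln(0.2)/λ = 1.6094/0.004329 ≈ 371.78 days.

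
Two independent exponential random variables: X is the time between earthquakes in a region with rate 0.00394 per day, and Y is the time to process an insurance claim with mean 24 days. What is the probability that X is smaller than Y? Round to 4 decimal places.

λ_1 = 0.00394, λ_2 = 1/24 = 0.0416667.
For independent exponentials, P(X < Y) = λ_1/(λ_1+λ_2) = 0.00394/0.0456067 ≈ 0.0864.

0.0864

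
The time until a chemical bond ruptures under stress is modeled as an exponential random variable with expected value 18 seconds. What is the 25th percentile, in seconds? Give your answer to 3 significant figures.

5.18

The rate is λ = 1/18 = 0.0555556 per second.
Set 1 − e^(−λt) = 0.25, so t = −ln(0.75)/λ = 0.28768/0.0555556 ≈ 5.17828 seconds.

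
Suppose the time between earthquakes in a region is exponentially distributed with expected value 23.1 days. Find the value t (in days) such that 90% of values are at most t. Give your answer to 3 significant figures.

The rate is λ = 1/23.1 = 0.04329 per day.
Set 1 − e^(−λt) = 0.9, so t = −ln(0.1)/λ = 2.3026/0.04329 ≈ 53.1897 days.

53.2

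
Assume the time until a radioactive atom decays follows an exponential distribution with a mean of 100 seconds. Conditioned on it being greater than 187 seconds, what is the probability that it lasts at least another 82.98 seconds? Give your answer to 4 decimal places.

The rate is λ = 1/100 = 0.01 per second.
The exponential is memoryless, so the remaining time is again Exp(λ): the condition X > 187 is irrelevant.
P(X > 82.98) = e^(−0.8298) ≈ 0.4361.

0.4361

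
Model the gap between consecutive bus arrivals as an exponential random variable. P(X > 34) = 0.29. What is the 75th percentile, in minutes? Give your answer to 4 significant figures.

38.08

e^(−λ·34) = 0.29 ⇒ λ = −ln(0.29)/34 = 0.0364081.
75th percentile: 1 − e^(−λt) = 0.75, t = −ln(0.25)/λ = 38.0766 minutes.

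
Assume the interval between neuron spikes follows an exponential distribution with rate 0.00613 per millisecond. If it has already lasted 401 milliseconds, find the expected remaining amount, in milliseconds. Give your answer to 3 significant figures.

163

By memorylessness, the remaining amount past any threshold is again Exp(λ) with mean 1/λ = 163.132 milliseconds.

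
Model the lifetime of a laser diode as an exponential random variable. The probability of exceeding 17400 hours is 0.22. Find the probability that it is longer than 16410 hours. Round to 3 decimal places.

e^(−λ·17400) = 0.22 ⇒ λ = −ln(0.22)/17400 = 0.0000870188.
P(X > 16410) = e^(−0.0000870188·16410) = e^(−1.428) ≈ 0.240.

0.240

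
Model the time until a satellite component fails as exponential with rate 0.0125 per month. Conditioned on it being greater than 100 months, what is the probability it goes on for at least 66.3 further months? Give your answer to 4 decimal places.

The exponential is memoryless, so the remaining time is again Exp(λ): the condition X > 100 is irrelevant.
P(X > 66.3) = e^(−0.82875) ≈ 0.4366.

0.4366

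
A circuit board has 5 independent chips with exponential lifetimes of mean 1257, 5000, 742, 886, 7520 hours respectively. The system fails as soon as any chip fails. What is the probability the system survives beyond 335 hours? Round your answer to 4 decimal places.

0.2989

The first failure time is exponential with rate Σλ_i = 1/1257 + 1/5000 + 1/742 + 1/886 + 1/7520 = 0.0036049 per hour.
P(min > 335) = e^(−0.0036049·335) = e^(−1.2076) ≈ 0.2989.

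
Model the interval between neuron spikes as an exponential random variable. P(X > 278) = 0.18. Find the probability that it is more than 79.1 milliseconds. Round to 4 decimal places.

e^(−λ·278) = 0.18 ⇒ λ = −ln(0.18)/278 = 0.00616834.
P(X > 79.1) = e^(−0.00616834·79.1) = e^(−0.48792) ≈ 0.6139.

0.6139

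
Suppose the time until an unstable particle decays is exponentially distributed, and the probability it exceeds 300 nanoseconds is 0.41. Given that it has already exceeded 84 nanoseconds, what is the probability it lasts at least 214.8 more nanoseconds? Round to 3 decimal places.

From e^(−λ·300) = 0.41, λ = −ln(0.41)/300 = 0.00297199.
Memoryless: P(X > 84+214.8 | X > 84) = P(X > 214.8) = e^(−0.00297199·214.8) ≈ 0.528.

0.528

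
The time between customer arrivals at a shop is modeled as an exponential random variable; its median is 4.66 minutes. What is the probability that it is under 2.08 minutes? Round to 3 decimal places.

For an exponential, median = ln(2)/λ, so λ = ln 2 / 4.66 = 0.148744 per minute.
P(X ≤ 2.08) = 1 − e^(−λ·2.08) = 1 − e^(−0.30939) ≈ 0.266.

0.266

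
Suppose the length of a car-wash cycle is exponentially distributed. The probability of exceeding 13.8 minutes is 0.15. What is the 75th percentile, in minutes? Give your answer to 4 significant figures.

10.08

e^(−λ·13.8) = 0.15 ⇒ λ = −ln(0.15)/13.8 = 0.137472.
75th percentile: 1 − e^(−λt) = 0.75, t = −ln(0.25)/λ = 10.0842 minutes.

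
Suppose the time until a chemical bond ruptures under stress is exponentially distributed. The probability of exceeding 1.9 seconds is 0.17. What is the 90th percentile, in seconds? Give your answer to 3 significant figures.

e^(−λ·1.9) = 0.17 ⇒ λ = −ln(0.17)/1.9 = 0.932609.
90th percentile: 1 − e^(−λt) = 0.9, t = −ln(0.1)/λ = 2.46897 seconds.

2.47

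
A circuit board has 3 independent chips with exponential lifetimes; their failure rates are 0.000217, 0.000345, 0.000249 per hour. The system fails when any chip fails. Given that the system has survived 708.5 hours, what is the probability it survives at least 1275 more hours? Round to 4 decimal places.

0.3556

Time to first failure ~ Exp(Σλ) with Σλ = 0.000811.
By memorylessness, P(T > 708.5+1275 | T > 708.5) = P(T > 1275) = e^(−0.000811·1275) ≈ 0.3556.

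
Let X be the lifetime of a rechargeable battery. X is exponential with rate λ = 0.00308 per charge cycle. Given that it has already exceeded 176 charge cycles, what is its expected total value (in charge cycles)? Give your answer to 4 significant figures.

500.7

By memorylessness, E[X | X > 176] = 176 + 1/λ = 176 + 324.675 = 500.675 charge cycles.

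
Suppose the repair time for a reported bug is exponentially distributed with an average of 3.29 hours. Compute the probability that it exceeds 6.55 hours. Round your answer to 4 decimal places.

0.1366

The rate is λ = 1/3.29 = 0.303951 per hour.
P(X > 6.55) = e^(−λ·6.55) = e^(−1.9909) ≈ 0.1366.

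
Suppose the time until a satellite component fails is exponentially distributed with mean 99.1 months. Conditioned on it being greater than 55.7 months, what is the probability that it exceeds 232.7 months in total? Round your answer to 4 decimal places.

0.1676

The rate is λ = 1/99.1 = 0.0100908 per month.
The exponential is memoryless, so the remaining time is again Exp(λ): the condition X > 55.7 is irrelevant.
P(X > 177) = e^(−1.7861) ≈ 0.1676.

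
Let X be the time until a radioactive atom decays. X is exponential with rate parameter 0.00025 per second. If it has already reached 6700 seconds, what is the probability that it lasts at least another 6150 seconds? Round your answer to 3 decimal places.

0.215

By the memoryless property, P(X > 6700+6150 | X > 6700) = P(X > 6150).
P(X > 6150) = e^(−1.5375) ≈ 0.215.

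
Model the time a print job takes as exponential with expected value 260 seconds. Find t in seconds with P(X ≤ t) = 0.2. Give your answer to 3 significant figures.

58.0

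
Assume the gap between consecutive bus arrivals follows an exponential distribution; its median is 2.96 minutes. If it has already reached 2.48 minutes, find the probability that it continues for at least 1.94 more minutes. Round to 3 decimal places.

0.635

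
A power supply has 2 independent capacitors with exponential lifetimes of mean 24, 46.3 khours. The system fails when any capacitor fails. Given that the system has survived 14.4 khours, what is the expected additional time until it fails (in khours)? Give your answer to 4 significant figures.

15.81

First-failure rate Σλ = 1/24 + 1/46.3 = 0.0632649.
By memorylessness the expected residual is 1/Σλ = 15.8065 khours, regardless of the 14.4 already elapsed.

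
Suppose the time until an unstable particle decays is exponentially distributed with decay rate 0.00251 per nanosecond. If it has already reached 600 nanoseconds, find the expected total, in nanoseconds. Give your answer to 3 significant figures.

998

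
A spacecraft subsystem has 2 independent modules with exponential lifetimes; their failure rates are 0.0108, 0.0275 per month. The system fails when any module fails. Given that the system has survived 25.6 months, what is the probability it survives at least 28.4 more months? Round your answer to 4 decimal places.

0.3370

Time to first failure ~ Exp(Σλ) with Σλ = 0.0383.
By memorylessness, P(T > 25.6+28.4 | T > 25.6) = P(T > 28.4) = e^(−0.0383·28.4) ≈ 0.3370.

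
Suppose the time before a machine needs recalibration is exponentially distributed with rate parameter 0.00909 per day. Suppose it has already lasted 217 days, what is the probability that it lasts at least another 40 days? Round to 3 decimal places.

The exponential is memoryless, so the remaining time is again Exp(λ): the condition X > 217 is irrelevant.
P(X > 40) = e^(−0.3636) ≈ 0.695.

0.695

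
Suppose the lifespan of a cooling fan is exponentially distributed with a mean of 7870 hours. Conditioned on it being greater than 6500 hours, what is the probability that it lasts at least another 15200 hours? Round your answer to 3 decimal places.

0.145

The rate is λ = 1/7870 = 0.000127065 per hour.
The exponential is memoryless, so the remaining time is again Exp(λ): the condition X > 6500 is irrelevant.
P(X > 15200) = e^(−1.9314) ≈ 0.145.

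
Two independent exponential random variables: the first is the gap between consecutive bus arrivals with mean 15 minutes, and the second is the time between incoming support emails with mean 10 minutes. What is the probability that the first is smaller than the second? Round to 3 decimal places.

λ_1 = 1/15 = 0.0666667, λ_2 = 1/10 = 0.1.
For independent exponentials, P(the first < the second) = λ_1/(λ_1+λ_2) = 0.0666667/0.166667 ≈ 0.400.

0.400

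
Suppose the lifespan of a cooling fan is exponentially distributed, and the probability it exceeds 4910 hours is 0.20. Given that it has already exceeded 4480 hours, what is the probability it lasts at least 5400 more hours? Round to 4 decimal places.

From e^(−λ·4910) = 0.20, λ = −ln(0.20)/4910 = 0.000327788.
Memoryless: P(X > 4480+5400 | X > 4480) = P(X > 5400) = e^(−0.000327788·5400) ≈ 0.1703.

0.1703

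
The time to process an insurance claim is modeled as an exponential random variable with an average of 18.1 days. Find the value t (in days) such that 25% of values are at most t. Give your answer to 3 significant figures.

5.21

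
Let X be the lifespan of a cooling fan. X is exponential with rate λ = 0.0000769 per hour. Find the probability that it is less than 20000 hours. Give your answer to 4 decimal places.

0.7852

P(X ≤ 20000) = 1 − e^(−λ·20000) = 1 − e^(−1.538) ≈ 0.7852.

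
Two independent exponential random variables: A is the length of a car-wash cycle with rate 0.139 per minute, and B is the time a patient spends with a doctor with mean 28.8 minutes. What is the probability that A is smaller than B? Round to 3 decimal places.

λ_1 = 0.139, λ_2 = 1/28.8 = 0.0347222.
For independent exponentials, P(A < B) = λ_1/(λ_1+λ_2) = 0.139/0.173722 ≈ 0.800.

0.800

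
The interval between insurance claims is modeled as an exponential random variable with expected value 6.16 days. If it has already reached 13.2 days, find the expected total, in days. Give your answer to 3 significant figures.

The rate is λ = 1/6.16 = 0.162338 per day.
By memorylessness, E[X | X > 13.2] = 13.2 + 1/λ = 13.2 + 6.16 = 19.36 days.

19.4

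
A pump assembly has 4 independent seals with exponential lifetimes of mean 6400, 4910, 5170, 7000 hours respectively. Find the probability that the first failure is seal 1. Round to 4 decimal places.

0.2244

Rates: λ_i = 1/mean_i → 0.00015625, 0.000203666, 0.000193424, 0.000142857; Σλ = 0.000696197.
P(seal 1 first) = λ_1/Σλ = 0.00015625/0.000696197 ≈ 0.2244.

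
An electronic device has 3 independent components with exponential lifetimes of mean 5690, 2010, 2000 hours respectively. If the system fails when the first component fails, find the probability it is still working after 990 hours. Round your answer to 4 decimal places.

0.3130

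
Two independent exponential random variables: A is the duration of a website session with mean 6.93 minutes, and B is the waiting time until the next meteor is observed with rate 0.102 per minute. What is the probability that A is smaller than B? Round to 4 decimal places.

0.5859

λ_1 = 1/6.93 = 0.1443, λ_2 = 0.102.
For independent exponentials, P(A < B) = λ_1/(λ_1+λ_2) = 0.1443/0.2463 ≈ 0.5859.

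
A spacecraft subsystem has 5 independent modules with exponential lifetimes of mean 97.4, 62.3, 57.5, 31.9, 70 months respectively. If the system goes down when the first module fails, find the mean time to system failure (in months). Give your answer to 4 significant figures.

The first failure time is exponential with rate Σλ_i = 1/97.4 + 1/62.3 + 1/57.5 + 1/31.9 + 1/70 = 0.0893433 per month.
E[min] = 1/Σλ = 1/0.0893433 = 11.1928 months.

11.19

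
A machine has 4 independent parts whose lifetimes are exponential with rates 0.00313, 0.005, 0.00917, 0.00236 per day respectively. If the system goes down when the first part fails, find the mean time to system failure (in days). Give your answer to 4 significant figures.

50.86

The time to first failure is exponential with rate Σλ = 0.00313 + 0.005 + 0.00917 + 0.00236 = 0.01966.
E[min] = 1/Σλ = 1/0.01966 = 50.8647 days.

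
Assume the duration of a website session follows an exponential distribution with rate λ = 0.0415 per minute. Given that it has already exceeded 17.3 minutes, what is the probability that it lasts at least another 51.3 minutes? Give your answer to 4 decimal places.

The exponential is memoryless, so the remaining time is again Exp(λ): the condition X > 17.3 is irrelevant.
P(X > 51.3) = e^(−2.129) ≈ 0.1190.

0.1190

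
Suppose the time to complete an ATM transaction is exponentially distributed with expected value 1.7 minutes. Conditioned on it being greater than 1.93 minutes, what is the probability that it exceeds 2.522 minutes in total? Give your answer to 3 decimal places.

The rate is λ = 1/1.7 = 0.588235 per minute.
The exponential is memoryless, so the remaining time is again Exp(λ): the condition X > 1.93 is irrelevant.
P(X > 0.592) = e^(−0.34824) ≈ 0.706.

0.706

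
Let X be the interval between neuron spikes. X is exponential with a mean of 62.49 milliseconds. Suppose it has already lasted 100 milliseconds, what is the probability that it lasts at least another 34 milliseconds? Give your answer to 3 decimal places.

The rate is λ = 1/62.49 = 0.0160026 per millisecond.
The exponential is memoryless, so the remaining time is again Exp(λ): the condition X > 100 is irrelevant.
P(X > 34) = e^(−0.54409) ≈ 0.580.

0.580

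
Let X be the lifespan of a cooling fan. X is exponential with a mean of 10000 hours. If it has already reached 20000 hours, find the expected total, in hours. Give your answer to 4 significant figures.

30000

The rate is λ = 1/10000 = 0.0001 per hour.
By memorylessness, E[X | X > 20000] = 20000 + 1/λ = 20000 + 10000 = 30000 hours.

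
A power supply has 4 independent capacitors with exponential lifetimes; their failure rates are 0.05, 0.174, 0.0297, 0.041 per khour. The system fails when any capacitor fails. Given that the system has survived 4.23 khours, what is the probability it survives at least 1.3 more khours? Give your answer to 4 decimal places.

Time to first failure ~ Exp(Σλ) with Σλ = 0.2947.
By memorylessness, P(T > 4.23+1.3 | T > 4.23) = P(T > 1.3) = e^(−0.2947·1.3) ≈ 0.6817.

0.6817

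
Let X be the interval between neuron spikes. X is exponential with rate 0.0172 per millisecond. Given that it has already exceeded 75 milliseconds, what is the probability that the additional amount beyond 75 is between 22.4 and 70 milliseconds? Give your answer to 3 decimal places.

Memoryless: the residual past 75 is again Exp(λ).
P(22.4 < residual < 70) = e^(−λ·22.4) − e^(−λ·70) = 0.68026 − 0.29999 ≈ 0.380.

0.380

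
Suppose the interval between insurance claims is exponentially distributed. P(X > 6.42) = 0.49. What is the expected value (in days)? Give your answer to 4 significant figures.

9.000

e^(−λ·6.42) = 0.49 ⇒ λ = −ln(0.49)/6.42 = 0.111114.
Mean = 1/λ = 8.99979 days.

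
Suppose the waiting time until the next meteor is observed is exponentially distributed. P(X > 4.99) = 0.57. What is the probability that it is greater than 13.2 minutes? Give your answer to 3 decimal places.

0.226

e^(−λ·4.99) = 0.57 ⇒ λ = −ln(0.57)/4.99 = 0.112649.
P(X > 13.2) = e^(−0.112649·13.2) = e^(−1.487) ≈ 0.226.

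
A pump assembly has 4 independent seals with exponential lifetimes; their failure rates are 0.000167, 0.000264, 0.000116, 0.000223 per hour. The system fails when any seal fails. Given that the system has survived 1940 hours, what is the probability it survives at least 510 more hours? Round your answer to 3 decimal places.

0.675

Time to first failure ~ Exp(Σλ) with Σλ = 0.00077.
By memorylessness, P(T > 1940+510 | T > 1940) = P(T > 510) = e^(−0.00077·510) ≈ 0.675.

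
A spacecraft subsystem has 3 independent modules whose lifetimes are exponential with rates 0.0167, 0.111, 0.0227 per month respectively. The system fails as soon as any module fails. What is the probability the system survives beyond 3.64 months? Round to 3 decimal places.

The time to first failure is exponential with rate Σλ = 0.0167 + 0.111 + 0.0227 = 0.1504.
P(min > 3.64) = e^(−0.1504·3.64) = e^(−0.54746) ≈ 0.578.

0.578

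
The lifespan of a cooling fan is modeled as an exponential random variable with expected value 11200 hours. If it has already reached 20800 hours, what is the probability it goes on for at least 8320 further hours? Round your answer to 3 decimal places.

0.476

The rate is λ = 1/11200 = 0.0000892857 per hour.
The exponential is memoryless, so the remaining time is again Exp(λ): the condition X > 20800 is irrelevant.
P(X > 8320) = e^(−0.74286) ≈ 0.476.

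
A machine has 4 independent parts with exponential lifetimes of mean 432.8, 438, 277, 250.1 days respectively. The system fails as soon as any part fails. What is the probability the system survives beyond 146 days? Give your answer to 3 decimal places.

0.168

The first failure time is exponential with rate Σλ_i = 1/432.8 + 1/438 + 1/277 + 1/250.1 = 0.0122022 per day.
P(min > 146) = e^(−0.0122022·146) = e^(−1.7815) ≈ 0.168.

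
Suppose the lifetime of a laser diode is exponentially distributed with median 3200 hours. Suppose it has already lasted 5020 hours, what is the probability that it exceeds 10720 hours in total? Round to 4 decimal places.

For an exponential, median = ln(2)/λ, so λ = ln 2 / 3200 = 0.000216608 per hour.
The exponential is memoryless, so the remaining time is again Exp(λ): the condition X > 5020 is irrelevant.
P(X > 5700) = e^(−1.2347) ≈ 0.2909.

0.2909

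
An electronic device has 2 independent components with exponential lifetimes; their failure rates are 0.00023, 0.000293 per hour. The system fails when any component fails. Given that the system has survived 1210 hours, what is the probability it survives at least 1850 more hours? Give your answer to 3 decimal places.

Time to first failure ~ Exp(Σλ) with Σλ = 0.000523.
By memorylessness, P(T > 1210+1850 | T > 1210) = P(T > 1850) = e^(−0.000523·1850) ≈ 0.380.

0.380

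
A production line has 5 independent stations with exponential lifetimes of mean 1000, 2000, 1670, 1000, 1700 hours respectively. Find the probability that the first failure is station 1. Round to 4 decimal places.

0.2712

Rates: λ_i = 1/mean_i → 0.001, 0.0005, 0.000598802, 0.001, 0.000588235; Σλ = 0.00368704.
P(station 1 first) = λ_1/Σλ = 0.001/0.00368704 ≈ 0.2712.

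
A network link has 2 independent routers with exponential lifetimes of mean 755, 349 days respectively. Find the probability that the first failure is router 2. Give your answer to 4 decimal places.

Rates: λ_i = 1/mean_i → 0.0013245, 0.00286533; Σλ = 0.00418983.
P(router 2 first) = λ_2/Σλ = 0.00286533/0.00418983 ≈ 0.6839.

0.6839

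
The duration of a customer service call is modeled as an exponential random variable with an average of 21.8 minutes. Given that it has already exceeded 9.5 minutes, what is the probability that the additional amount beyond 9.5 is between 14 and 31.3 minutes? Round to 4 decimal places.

0.2882

The rate is λ = 1/21.8 = 0.0458716 per minute.
Memoryless: the residual past 9.5 is again Exp(λ).
P(14 < residual < 31.3) = e^(−λ·14) − e^(−λ·31.3) = 0.52613 − 0.23793 ≈ 0.2882.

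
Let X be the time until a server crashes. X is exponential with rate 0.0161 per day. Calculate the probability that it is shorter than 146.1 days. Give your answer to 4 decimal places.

P(X ≤ 146.1) = 1 − e^(−λ·146.1) = 1 − e^(−2.3522) ≈ 0.9048.

0.9048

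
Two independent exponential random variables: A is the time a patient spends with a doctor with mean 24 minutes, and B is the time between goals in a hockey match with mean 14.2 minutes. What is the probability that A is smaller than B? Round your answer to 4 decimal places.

λ_1 = 1/24 = 0.0416667, λ_2 = 1/14.2 = 0.0704225.
For independent exponentials, P(A < B) = λ_1/(λ_1+λ_2) = 0.0416667/0.112089 ≈ 0.3717.

0.3717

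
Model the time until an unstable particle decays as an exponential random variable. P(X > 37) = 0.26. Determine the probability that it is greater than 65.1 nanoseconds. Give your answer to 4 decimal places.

e^(−λ·37) = 0.26 ⇒ λ = −ln(0.26)/37 = 0.0364074.
P(X > 65.1) = e^(−0.0364074·65.1) = e^(−2.3701) ≈ 0.0935.

0.0935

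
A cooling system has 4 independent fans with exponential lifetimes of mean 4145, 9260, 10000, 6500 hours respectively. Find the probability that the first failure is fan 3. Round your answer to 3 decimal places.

Rates: λ_i = 1/mean_i → 0.000241255, 0.000107991, 0.0001, 0.000153846; Σλ = 0.000603092.
P(fan 3 first) = λ_3/Σλ = 0.0001/0.000603092 ≈ 0.166.

0.166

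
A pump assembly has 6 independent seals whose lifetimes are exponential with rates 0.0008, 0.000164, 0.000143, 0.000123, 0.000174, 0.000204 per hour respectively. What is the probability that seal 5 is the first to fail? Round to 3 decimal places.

The time to first failure is exponential with rate Σλ = 0.0008 + 0.000164 + 0.000143 + 0.000123 + 0.000174 + 0.000204 = 0.001608.
P(seal 5 first) = λ_5/Σλ = 0.000174/0.001608 ≈ 0.108.

0.108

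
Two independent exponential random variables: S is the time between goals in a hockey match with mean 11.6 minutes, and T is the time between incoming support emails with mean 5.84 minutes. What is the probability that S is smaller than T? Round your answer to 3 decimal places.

0.335

λ_1 = 1/11.6 = 0.0862069, λ_2 = 1/5.84 = 0.171233.
For independent exponentials, P(S < T) = λ_1/(λ_1+λ_2) = 0.0862069/0.25744 ≈ 0.335.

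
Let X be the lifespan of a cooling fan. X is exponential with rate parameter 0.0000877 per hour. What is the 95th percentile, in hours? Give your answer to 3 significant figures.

Set 1 − e^(−λt) = 0.95, so t = −ln(0.05)/λ = 2.9957/0.0000877 ≈ 34158.9 hours.

34200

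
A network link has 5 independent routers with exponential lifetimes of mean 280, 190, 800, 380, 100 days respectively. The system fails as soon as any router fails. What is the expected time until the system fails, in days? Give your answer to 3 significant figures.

44.0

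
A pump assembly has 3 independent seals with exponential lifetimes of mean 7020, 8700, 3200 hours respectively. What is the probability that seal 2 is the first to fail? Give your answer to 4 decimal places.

0.2017

Rates: λ_i = 1/mean_i → 0.00014245, 0.000114943, 0.0003125; Σλ = 0.000569893.
P(seal 2 first) = λ_2/Σλ = 0.000114943/0.000569893 ≈ 0.2017.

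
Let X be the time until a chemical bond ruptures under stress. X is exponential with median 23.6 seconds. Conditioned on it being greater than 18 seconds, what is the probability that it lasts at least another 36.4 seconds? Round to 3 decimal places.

0.343

For an exponential, median = ln(2)/λ, so λ = ln 2 / 23.6 = 0.0293706 per second.
By the memoryless property, P(X > 18+36.4 | X > 18) = P(X > 36.4).
P(X > 36.4) = e^(−1.0691) ≈ 0.343.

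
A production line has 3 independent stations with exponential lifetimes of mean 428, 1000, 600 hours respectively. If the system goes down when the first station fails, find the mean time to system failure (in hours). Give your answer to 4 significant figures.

199.9

The first failure time is exponential with rate Σλ_i = 1/428 + 1/1000 + 1/600 = 0.00500312 per hour.
E[min] = 1/Σλ = 1/0.00500312 = 199.875 hours.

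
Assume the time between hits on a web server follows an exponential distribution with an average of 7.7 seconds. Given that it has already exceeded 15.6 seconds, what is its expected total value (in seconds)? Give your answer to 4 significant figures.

The rate is λ = 1/7.7 = 0.12987 per second.
By memorylessness, E[X | X > 15.6] = 15.6 + 1/λ = 15.6 + 7.7 = 23.3 seconds.

23.30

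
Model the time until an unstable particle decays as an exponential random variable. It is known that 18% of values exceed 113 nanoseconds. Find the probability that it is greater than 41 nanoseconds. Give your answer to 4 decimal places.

0.5368

e^(−λ·113) = 0.18 ⇒ λ = −ln(0.18)/113 = 0.0151752.
P(X > 41) = e^(−0.0151752·41) = e^(−0.62218) ≈ 0.5368.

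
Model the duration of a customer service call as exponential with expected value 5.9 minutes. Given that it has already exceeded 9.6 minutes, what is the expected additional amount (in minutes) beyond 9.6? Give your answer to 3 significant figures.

5.90

The rate is λ = 1/5.9 = 0.169492 per minute.
By memorylessness, the remaining amount past any threshold is again Exp(λ) with mean 1/λ = 5.9 minutes.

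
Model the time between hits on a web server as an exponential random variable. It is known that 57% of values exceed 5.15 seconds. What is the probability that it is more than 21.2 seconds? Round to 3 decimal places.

e^(−λ·5.15) = 0.57 ⇒ λ = −ln(0.57)/5.15 = 0.109149.
P(X > 21.2) = e^(−0.109149·21.2) = e^(−2.314) ≈ 0.099.

0.099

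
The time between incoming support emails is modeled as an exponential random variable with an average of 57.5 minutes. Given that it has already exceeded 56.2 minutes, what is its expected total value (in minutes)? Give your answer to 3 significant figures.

114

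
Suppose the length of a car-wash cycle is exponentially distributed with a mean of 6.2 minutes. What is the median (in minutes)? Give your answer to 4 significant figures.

4.298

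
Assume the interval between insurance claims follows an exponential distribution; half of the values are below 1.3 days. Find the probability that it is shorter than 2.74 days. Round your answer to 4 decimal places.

For an exponential, median = ln(2)/λ, so λ = ln 2 / 1.3 = 0.53319 per day.
P(X ≤ 2.74) = 1 − e^(−λ·2.74) = 1 − e^(−1.4609) ≈ 0.7680.

0.7680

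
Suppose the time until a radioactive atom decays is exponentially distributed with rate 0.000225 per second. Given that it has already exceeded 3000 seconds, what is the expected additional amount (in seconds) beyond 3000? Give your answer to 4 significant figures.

4444

By memorylessness, the remaining amount past any threshold is again Exp(λ) with mean 1/λ = 4444.44 seconds.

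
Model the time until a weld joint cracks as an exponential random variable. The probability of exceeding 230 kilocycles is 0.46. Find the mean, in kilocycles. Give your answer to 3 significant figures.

296

e^(−λ·230) = 0.46 ⇒ λ = −ln(0.46)/230 = 0.00337621.
Mean = 1/λ = 296.19 kilocycles.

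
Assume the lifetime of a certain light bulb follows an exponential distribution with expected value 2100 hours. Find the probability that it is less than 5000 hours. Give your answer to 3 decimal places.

0.908

The rate is λ = 1/2100 = 0.00047619 per hour.
P(X ≤ 5000) = 1 − e^(−λ·5000) = 1 − e^(−2.381) ≈ 0.908.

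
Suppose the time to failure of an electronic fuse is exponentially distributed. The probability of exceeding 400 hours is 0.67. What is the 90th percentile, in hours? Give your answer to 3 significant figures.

2300

e^(−λ·400) = 0.67 ⇒ λ = −ln(0.67)/400 = 0.00100119.
90th percentile: 1 − e^(−λt) = 0.9, t = −ln(0.1)/λ = 2299.84 hours.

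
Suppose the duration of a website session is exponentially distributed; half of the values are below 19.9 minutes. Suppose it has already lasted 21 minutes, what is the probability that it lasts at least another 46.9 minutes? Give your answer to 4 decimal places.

For an exponential, median = ln(2)/λ, so λ = ln 2 / 19.9 = 0.0348315 per minute.
P(X > s+t | X > s) = e^(−λ(s+t))/e^(−λs) = e^(−λt), independent of s = 21.
P(X > 46.9) = e^(−1.6336) ≈ 0.1952.

0.1952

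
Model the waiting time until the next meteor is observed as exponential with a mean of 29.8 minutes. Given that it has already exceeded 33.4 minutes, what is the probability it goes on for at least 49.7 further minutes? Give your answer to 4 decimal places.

0.1887

The rate is λ = 1/29.8 = 0.033557 per minute.
The exponential is memoryless, so the remaining time is again Exp(λ): the condition X > 33.4 is irrelevant.
P(X > 49.7) = e^(−1.6678) ≈ 0.1887.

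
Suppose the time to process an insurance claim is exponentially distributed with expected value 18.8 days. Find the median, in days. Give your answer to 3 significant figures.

13.0

The rate is λ = 1/18.8 = 0.0531915 per day.
Set 1 − e^(−λt) = 0.5, so t = −ln(0.5)/λ = 0.69315/0.0531915 ≈ 13.0312 days.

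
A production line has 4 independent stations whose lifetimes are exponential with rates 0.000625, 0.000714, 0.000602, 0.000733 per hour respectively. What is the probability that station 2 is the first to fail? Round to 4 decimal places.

The time to first failure is exponential with rate Σλ = 0.000625 + 0.000714 + 0.000602 + 0.000733 = 0.002674.
P(station 2 first) = λ_2/Σλ = 0.000714/0.002674 ≈ 0.2670.

0.2670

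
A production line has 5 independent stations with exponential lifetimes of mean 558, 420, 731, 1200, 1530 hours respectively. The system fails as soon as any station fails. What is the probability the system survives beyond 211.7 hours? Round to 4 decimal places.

The first failure time is exponential with rate Σλ_i = 1/558 + 1/420 + 1/731 + 1/1200 + 1/1530 = 0.00702798 per hour.
P(min > 211.7) = e^(−0.00702798·211.7) = e^(−1.4878) ≈ 0.2259.

0.2259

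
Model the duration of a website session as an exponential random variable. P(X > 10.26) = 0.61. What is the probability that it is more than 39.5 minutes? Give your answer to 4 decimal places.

e^(−λ·10.26) = 0.61 ⇒ λ = −ln(0.61)/10.26 = 0.048177.
P(X > 39.5) = e^(−0.048177·39.5) = e^(−1.903) ≈ 0.1491.

0.1491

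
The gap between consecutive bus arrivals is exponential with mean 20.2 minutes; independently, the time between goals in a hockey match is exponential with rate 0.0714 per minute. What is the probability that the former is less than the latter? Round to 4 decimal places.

0.4095

λ_1 = 1/20.2 = 0.049505, λ_2 = 0.0714.
For independent exponentials, P(the former < the latter) = λ_1/(λ_1+λ_2) = 0.049505/0.120905 ≈ 0.4095.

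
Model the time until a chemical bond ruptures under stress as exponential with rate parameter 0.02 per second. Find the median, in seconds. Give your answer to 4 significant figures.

Set 1 − e^(−λt) = 0.5, so t = −ln(0.5)/λ = 0.69315/0.02 ≈ 34.6574 seconds.

34.66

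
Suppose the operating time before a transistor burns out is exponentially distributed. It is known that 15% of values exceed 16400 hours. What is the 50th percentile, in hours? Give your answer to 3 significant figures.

e^(−λ·16400) = 0.15 ⇒ λ = −ln(0.15)/16400 = 0.000115678.
50th percentile: 1 − e^(−λt) = 0.5, t = −ln(0.5)/λ = 5992.04 hours.

5990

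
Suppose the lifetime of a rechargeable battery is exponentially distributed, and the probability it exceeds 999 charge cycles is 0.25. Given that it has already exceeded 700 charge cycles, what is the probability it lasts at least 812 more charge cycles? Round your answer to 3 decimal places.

0.324

From e^(−λ·999) = 0.25, λ = −ln(0.25)/999 = 0.00138768.
Memoryless: P(X > 700+812 | X > 700) = P(X > 812) = e^(−0.00138768·812) ≈ 0.324.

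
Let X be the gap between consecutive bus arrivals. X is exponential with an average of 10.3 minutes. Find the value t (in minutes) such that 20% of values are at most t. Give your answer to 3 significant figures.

2.30

The rate is λ = 1/10.3 = 0.0970874 per minute.
Set 1 − e^(−λt) = 0.2, so t = −ln(0.8)/λ = 0.22314/0.0970874 ≈ 2.29838 minutes.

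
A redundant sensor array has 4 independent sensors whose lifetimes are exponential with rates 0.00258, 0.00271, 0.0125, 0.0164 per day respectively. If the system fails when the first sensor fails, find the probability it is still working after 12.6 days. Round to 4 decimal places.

The time to first failure is exponential with rate Σλ = 0.00258 + 0.00271 + 0.0125 + 0.0164 = 0.03419.
P(min > 12.6) = e^(−0.03419·12.6) = e^(−0.43079) ≈ 0.6500.

0.6500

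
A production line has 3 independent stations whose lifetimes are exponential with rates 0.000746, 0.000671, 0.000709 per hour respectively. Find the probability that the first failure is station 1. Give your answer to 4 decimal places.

0.3509

The time to first failure is exponential with rate Σλ = 0.000746 + 0.000671 + 0.000709 = 0.002126.
P(station 1 first) = λ_1/Σλ = 0.000746/0.002126 ≈ 0.3509.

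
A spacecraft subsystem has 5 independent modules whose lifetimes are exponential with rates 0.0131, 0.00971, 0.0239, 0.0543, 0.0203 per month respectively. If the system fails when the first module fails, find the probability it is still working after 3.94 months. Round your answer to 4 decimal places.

The time to first failure is exponential with rate Σλ = 0.0131 + 0.00971 + 0.0239 + 0.0543 + 0.0203 = 0.12131.
P(min > 3.94) = e^(−0.12131·3.94) = e^(−0.47796) ≈ 0.6200.

0.6200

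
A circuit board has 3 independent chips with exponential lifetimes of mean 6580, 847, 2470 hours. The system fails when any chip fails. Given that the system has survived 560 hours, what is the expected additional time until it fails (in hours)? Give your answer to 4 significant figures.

First-failure rate Σλ = 1/6580 + 1/847 + 1/2470 = 0.00173747.
By memorylessness the expected residual is 1/Σλ = 575.549 hours, regardless of the 560 already elapsed.

575.5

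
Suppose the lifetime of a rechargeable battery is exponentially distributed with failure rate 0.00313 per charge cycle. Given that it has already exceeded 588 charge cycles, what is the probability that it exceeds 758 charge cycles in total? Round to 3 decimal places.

0.587

P(X > s+t | X > s) = e^(−λ(s+t))/e^(−λs) = e^(−λt), independent of s = 588.
P(X > 170) = e^(−0.5321) ≈ 0.587.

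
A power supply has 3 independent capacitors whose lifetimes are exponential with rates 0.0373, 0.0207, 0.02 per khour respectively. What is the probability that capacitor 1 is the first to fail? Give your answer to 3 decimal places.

The time to first failure is exponential with rate Σλ = 0.0373 + 0.0207 + 0.02 = 0.078.
P(capacitor 1 first) = λ_1/Σλ = 0.0373/0.078 ≈ 0.478.

0.478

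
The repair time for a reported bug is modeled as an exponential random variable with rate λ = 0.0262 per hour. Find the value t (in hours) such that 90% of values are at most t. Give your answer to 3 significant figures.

87.9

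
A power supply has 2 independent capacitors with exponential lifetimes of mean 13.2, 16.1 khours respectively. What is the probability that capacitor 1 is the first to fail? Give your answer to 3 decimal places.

Rates: λ_i = 1/mean_i → 0.0757576, 0.0621118; Σλ = 0.137869.
P(capacitor 1 first) = λ_1/Σλ = 0.0757576/0.137869 ≈ 0.549.

0.549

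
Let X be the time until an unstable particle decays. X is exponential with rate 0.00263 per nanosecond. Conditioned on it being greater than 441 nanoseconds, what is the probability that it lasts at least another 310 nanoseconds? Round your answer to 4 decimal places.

The exponential is memoryless, so the remaining time is again Exp(λ): the condition X > 441 is irrelevant.
P(X > 310) = e^(−0.8153) ≈ 0.4425.

0.4425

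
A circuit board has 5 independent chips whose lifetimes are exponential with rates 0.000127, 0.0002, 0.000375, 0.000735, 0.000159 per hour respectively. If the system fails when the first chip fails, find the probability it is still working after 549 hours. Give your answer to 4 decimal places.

The time to first failure is exponential with rate Σλ = 0.000127 + 0.0002 + 0.000375 + 0.000735 + 0.000159 = 0.001596.
P(min > 549) = e^(−0.001596·549) = e^(−0.8762) ≈ 0.4164.

0.4164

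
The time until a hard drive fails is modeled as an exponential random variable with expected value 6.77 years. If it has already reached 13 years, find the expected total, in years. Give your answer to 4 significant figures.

19.77

The rate is λ = 1/6.77 = 0.14771 per year.
By memorylessness, E[X | X > 13] = 13 + 1/λ = 13 + 6.77 = 19.77 years.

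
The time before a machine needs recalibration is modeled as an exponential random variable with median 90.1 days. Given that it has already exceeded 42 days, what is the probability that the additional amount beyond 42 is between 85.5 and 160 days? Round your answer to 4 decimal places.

0.2260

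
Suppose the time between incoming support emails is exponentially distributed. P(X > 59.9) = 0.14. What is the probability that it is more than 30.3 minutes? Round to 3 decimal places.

e^(−λ·59.9) = 0.14 ⇒ λ = −ln(0.14)/59.9 = 0.0328233.
P(X > 30.3) = e^(−0.0328233·30.3) = e^(−0.99454) ≈ 0.370.

0.370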